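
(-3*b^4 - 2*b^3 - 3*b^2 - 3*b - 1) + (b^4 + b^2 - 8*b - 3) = -2*b^4 - 2*b^3 - 2*b^2 - 11*b - 4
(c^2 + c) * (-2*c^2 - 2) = -2*c^4 - 2*c^3 - 2*c^2 - 2*c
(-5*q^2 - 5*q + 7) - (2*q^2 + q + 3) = -7*q^2 - 6*q + 4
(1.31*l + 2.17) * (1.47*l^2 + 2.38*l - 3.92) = 1.9257*l^3 + 6.3077*l^2 + 0.029399999999999*l - 8.5064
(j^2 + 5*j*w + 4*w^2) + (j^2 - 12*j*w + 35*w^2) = 2*j^2 - 7*j*w + 39*w^2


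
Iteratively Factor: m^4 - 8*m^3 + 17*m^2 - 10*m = (m)*(m^3 - 8*m^2 + 17*m - 10) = m*(m - 5)*(m^2 - 3*m + 2) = m*(m - 5)*(m - 1)*(m - 2)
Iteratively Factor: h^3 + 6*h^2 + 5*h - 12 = (h - 1)*(h^2 + 7*h + 12) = (h - 1)*(h + 3)*(h + 4)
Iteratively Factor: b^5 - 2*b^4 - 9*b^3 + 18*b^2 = (b + 3)*(b^4 - 5*b^3 + 6*b^2) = b*(b + 3)*(b^3 - 5*b^2 + 6*b) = b*(b - 2)*(b + 3)*(b^2 - 3*b) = b^2*(b - 2)*(b + 3)*(b - 3)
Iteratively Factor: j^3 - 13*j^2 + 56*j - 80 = (j - 4)*(j^2 - 9*j + 20) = (j - 4)^2*(j - 5)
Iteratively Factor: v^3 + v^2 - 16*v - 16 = (v - 4)*(v^2 + 5*v + 4) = (v - 4)*(v + 1)*(v + 4)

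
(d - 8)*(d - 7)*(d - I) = d^3 - 15*d^2 - I*d^2 + 56*d + 15*I*d - 56*I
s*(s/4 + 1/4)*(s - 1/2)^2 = s^4/4 - 3*s^2/16 + s/16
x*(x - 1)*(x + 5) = x^3 + 4*x^2 - 5*x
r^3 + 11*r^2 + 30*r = r*(r + 5)*(r + 6)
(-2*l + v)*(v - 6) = -2*l*v + 12*l + v^2 - 6*v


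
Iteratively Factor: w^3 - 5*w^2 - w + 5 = (w - 5)*(w^2 - 1) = (w - 5)*(w + 1)*(w - 1)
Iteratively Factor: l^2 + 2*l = (l + 2)*(l)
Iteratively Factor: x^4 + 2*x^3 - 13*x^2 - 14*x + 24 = (x - 1)*(x^3 + 3*x^2 - 10*x - 24) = (x - 3)*(x - 1)*(x^2 + 6*x + 8) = (x - 3)*(x - 1)*(x + 4)*(x + 2)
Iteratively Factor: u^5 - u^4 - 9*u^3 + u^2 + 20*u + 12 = (u + 1)*(u^4 - 2*u^3 - 7*u^2 + 8*u + 12) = (u - 2)*(u + 1)*(u^3 - 7*u - 6) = (u - 2)*(u + 1)^2*(u^2 - u - 6) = (u - 2)*(u + 1)^2*(u + 2)*(u - 3)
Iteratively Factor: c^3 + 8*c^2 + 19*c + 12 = (c + 1)*(c^2 + 7*c + 12) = (c + 1)*(c + 3)*(c + 4)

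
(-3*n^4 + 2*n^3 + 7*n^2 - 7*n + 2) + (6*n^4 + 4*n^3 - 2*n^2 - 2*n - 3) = 3*n^4 + 6*n^3 + 5*n^2 - 9*n - 1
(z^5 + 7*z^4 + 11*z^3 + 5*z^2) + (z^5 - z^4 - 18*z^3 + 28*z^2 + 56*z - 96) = 2*z^5 + 6*z^4 - 7*z^3 + 33*z^2 + 56*z - 96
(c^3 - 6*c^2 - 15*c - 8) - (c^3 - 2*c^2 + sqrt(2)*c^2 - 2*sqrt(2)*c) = -4*c^2 - sqrt(2)*c^2 - 15*c + 2*sqrt(2)*c - 8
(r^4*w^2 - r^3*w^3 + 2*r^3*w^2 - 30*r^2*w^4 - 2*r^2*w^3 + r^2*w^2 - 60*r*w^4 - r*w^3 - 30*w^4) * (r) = r^5*w^2 - r^4*w^3 + 2*r^4*w^2 - 30*r^3*w^4 - 2*r^3*w^3 + r^3*w^2 - 60*r^2*w^4 - r^2*w^3 - 30*r*w^4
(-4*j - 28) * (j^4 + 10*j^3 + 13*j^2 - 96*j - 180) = -4*j^5 - 68*j^4 - 332*j^3 + 20*j^2 + 3408*j + 5040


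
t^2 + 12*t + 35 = (t + 5)*(t + 7)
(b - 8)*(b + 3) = b^2 - 5*b - 24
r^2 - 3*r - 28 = (r - 7)*(r + 4)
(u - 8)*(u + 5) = u^2 - 3*u - 40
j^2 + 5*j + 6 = (j + 2)*(j + 3)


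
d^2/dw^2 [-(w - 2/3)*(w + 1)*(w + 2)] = -6*w - 14/3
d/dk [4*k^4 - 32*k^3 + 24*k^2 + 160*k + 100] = 16*k^3 - 96*k^2 + 48*k + 160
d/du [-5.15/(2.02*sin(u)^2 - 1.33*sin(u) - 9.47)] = (20.806*sin(u) - 6.8495)*cos(u)/(-2.02*sin(u)^2 + 1.33*sin(u) + 9.47)^2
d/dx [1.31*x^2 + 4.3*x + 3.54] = 2.62*x + 4.3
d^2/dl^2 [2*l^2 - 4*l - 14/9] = 4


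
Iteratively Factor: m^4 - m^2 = (m)*(m^3 - m) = m*(m - 1)*(m^2 + m) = m*(m - 1)*(m + 1)*(m)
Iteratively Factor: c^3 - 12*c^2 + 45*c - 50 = (c - 5)*(c^2 - 7*c + 10) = (c - 5)^2*(c - 2)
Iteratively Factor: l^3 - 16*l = (l + 4)*(l^2 - 4*l) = l*(l + 4)*(l - 4)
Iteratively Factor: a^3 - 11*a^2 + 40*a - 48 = (a - 4)*(a^2 - 7*a + 12) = (a - 4)^2*(a - 3)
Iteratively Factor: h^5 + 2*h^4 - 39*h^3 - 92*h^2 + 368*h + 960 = (h - 5)*(h^4 + 7*h^3 - 4*h^2 - 112*h - 192) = (h - 5)*(h + 4)*(h^3 + 3*h^2 - 16*h - 48) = (h - 5)*(h + 3)*(h + 4)*(h^2 - 16) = (h - 5)*(h + 3)*(h + 4)^2*(h - 4)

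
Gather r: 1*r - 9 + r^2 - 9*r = r^2 - 8*r - 9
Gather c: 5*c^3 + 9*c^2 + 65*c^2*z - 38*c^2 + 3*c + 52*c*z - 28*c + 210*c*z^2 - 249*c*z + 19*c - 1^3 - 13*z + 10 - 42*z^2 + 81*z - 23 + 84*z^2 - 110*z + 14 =5*c^3 + c^2*(65*z - 29) + c*(210*z^2 - 197*z - 6) + 42*z^2 - 42*z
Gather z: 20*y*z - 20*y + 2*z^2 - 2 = 20*y*z - 20*y + 2*z^2 - 2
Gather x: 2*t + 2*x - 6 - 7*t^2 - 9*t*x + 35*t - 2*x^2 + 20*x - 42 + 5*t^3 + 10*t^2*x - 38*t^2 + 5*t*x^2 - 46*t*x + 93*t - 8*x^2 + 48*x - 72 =5*t^3 - 45*t^2 + 130*t + x^2*(5*t - 10) + x*(10*t^2 - 55*t + 70) - 120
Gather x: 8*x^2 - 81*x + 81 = 8*x^2 - 81*x + 81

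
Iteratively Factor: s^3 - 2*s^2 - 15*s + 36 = (s + 4)*(s^2 - 6*s + 9) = (s - 3)*(s + 4)*(s - 3)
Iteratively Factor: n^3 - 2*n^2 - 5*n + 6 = (n - 3)*(n^2 + n - 2) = (n - 3)*(n + 2)*(n - 1)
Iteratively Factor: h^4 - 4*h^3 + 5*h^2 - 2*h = (h - 1)*(h^3 - 3*h^2 + 2*h) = (h - 1)^2*(h^2 - 2*h) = (h - 2)*(h - 1)^2*(h)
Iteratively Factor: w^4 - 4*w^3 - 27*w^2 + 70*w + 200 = (w - 5)*(w^3 + w^2 - 22*w - 40) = (w - 5)^2*(w^2 + 6*w + 8) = (w - 5)^2*(w + 4)*(w + 2)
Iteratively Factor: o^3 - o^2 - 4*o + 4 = (o + 2)*(o^2 - 3*o + 2) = (o - 2)*(o + 2)*(o - 1)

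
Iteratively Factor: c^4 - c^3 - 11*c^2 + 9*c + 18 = (c - 3)*(c^3 + 2*c^2 - 5*c - 6) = (c - 3)*(c + 1)*(c^2 + c - 6) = (c - 3)*(c + 1)*(c + 3)*(c - 2)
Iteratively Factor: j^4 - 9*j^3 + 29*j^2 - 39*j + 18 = (j - 3)*(j^3 - 6*j^2 + 11*j - 6) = (j - 3)^2*(j^2 - 3*j + 2) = (j - 3)^2*(j - 1)*(j - 2)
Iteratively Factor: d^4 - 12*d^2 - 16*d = (d - 4)*(d^3 + 4*d^2 + 4*d) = (d - 4)*(d + 2)*(d^2 + 2*d) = d*(d - 4)*(d + 2)*(d + 2)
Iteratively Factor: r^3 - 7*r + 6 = (r + 3)*(r^2 - 3*r + 2) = (r - 1)*(r + 3)*(r - 2)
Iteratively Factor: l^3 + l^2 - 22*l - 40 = (l + 4)*(l^2 - 3*l - 10) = (l + 2)*(l + 4)*(l - 5)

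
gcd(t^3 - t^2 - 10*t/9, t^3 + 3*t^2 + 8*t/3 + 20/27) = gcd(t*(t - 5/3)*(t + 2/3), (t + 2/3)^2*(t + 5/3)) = t + 2/3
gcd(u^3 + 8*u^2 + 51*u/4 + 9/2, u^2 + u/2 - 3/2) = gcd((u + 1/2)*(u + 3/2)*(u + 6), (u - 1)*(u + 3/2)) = u + 3/2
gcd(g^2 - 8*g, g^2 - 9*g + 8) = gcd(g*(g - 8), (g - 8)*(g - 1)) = g - 8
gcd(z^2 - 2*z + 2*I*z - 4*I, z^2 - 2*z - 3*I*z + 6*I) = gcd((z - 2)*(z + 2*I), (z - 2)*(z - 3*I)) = z - 2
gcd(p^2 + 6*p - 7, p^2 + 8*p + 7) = p + 7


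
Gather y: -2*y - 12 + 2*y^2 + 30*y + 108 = 2*y^2 + 28*y + 96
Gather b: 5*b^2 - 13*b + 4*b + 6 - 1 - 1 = 5*b^2 - 9*b + 4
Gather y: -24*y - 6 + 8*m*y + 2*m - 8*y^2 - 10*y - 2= 2*m - 8*y^2 + y*(8*m - 34) - 8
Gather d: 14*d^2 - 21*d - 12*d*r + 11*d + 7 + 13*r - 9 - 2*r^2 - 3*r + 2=14*d^2 + d*(-12*r - 10) - 2*r^2 + 10*r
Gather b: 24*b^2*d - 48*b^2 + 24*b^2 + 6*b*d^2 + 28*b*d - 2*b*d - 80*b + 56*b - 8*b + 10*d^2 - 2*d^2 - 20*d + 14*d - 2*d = b^2*(24*d - 24) + b*(6*d^2 + 26*d - 32) + 8*d^2 - 8*d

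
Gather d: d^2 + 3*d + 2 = d^2 + 3*d + 2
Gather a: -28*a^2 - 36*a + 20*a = -28*a^2 - 16*a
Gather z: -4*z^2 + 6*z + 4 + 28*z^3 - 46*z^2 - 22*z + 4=28*z^3 - 50*z^2 - 16*z + 8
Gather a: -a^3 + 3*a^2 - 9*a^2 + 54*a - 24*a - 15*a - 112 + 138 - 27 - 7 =-a^3 - 6*a^2 + 15*a - 8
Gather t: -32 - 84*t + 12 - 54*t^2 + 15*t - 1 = -54*t^2 - 69*t - 21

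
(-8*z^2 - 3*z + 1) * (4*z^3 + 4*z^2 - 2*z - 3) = -32*z^5 - 44*z^4 + 8*z^3 + 34*z^2 + 7*z - 3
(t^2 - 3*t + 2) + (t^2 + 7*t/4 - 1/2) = 2*t^2 - 5*t/4 + 3/2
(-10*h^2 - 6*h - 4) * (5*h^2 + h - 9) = -50*h^4 - 40*h^3 + 64*h^2 + 50*h + 36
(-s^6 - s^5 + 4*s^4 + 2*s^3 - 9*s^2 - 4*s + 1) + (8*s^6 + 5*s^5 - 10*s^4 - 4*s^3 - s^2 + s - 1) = 7*s^6 + 4*s^5 - 6*s^4 - 2*s^3 - 10*s^2 - 3*s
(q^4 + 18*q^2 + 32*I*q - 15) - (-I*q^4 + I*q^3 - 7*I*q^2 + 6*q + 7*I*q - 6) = q^4 + I*q^4 - I*q^3 + 18*q^2 + 7*I*q^2 - 6*q + 25*I*q - 9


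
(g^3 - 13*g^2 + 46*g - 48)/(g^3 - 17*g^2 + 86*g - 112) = (g - 3)/(g - 7)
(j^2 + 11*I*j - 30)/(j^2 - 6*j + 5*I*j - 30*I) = (j + 6*I)/(j - 6)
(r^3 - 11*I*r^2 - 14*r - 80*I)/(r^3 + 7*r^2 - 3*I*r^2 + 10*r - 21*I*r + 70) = (r - 8*I)/(r + 7)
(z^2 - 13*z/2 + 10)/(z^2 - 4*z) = (z - 5/2)/z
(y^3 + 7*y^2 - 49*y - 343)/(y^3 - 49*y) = (y + 7)/y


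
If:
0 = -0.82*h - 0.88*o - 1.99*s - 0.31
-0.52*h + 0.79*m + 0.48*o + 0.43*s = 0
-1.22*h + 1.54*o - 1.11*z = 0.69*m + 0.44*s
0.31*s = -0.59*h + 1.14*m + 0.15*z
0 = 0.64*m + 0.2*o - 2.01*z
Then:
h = -0.47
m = -0.17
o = -0.45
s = 0.24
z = -0.10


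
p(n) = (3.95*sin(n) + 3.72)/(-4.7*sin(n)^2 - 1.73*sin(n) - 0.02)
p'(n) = (9.4*sin(n)*cos(n) + 1.73*cos(n))*(3.95*sin(n) + 3.72)/(-4.7*sin(n)^2 - 1.73*sin(n) - 0.02)^2 + 3.95*cos(n)/(-4.7*sin(n)^2 - 1.73*sin(n) - 0.02)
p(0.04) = -40.10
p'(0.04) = 831.88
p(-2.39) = -0.99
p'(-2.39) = 6.10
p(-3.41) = -5.89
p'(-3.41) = -24.93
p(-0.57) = -3.49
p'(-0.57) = -28.89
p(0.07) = -24.37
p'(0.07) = 329.87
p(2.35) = -1.80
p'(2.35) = -2.17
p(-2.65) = -7.40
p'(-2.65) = 84.40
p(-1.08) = -0.11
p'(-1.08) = -1.02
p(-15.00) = -1.30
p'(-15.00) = 8.32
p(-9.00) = -19.87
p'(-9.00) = 402.82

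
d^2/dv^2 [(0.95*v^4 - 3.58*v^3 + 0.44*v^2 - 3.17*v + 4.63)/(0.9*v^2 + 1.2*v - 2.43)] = (1.539*v^6 + 6.15600000000001*v^5 - 4.2579*v^4 - 76.37832*v^3 + 158.22702*v^2 - 138.431592*v + 20.294892)/(0.729*v^6 + 2.916*v^5 - 2.0169*v^4 - 14.0184*v^3 + 5.44563*v^2 + 21.25764*v - 14.348907)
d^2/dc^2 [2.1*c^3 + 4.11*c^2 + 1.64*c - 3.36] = 12.6*c + 8.22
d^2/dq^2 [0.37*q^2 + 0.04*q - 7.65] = 0.740000000000000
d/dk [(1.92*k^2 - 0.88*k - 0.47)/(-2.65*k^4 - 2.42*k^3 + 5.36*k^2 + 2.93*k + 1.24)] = (10.176*k^5 - 2.3496*k^4 - 9.2412*k^3 + 6.9302*k^2 + 9.8*k + 0.2859)/(7.0225*k^8 + 12.826*k^7 - 22.5516*k^6 - 41.4714*k^5 + 7.9764*k^4 + 25.408*k^3 + 21.8777*k^2 + 7.2664*k + 1.5376)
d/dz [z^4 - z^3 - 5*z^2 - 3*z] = 4*z^3 - 3*z^2 - 10*z - 3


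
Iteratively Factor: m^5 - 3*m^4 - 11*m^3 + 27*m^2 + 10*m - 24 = (m - 2)*(m^4 - m^3 - 13*m^2 + m + 12) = (m - 2)*(m - 1)*(m^3 - 13*m - 12) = (m - 2)*(m - 1)*(m + 1)*(m^2 - m - 12) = (m - 2)*(m - 1)*(m + 1)*(m + 3)*(m - 4)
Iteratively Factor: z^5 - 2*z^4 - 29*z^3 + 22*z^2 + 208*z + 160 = (z + 1)*(z^4 - 3*z^3 - 26*z^2 + 48*z + 160) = (z + 1)*(z + 4)*(z^3 - 7*z^2 + 2*z + 40) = (z + 1)*(z + 2)*(z + 4)*(z^2 - 9*z + 20) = (z - 5)*(z + 1)*(z + 2)*(z + 4)*(z - 4)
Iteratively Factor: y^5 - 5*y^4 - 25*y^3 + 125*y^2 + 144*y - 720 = (y + 3)*(y^4 - 8*y^3 - y^2 + 128*y - 240) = (y - 4)*(y + 3)*(y^3 - 4*y^2 - 17*y + 60) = (y - 5)*(y - 4)*(y + 3)*(y^2 + y - 12) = (y - 5)*(y - 4)*(y - 3)*(y + 3)*(y + 4)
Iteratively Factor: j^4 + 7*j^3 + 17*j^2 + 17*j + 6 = (j + 1)*(j^3 + 6*j^2 + 11*j + 6) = (j + 1)^2*(j^2 + 5*j + 6) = (j + 1)^2*(j + 2)*(j + 3)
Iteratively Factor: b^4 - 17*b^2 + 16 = (b - 1)*(b^3 + b^2 - 16*b - 16) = (b - 4)*(b - 1)*(b^2 + 5*b + 4) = (b - 4)*(b - 1)*(b + 1)*(b + 4)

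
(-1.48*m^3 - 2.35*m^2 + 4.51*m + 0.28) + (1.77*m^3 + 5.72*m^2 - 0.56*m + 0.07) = 0.29*m^3 + 3.37*m^2 + 3.95*m + 0.35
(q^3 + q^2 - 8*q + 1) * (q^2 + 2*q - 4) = q^5 + 3*q^4 - 10*q^3 - 19*q^2 + 34*q - 4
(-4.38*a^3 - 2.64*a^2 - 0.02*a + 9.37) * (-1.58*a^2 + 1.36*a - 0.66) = 6.9204*a^5 - 1.7856*a^4 - 0.668*a^3 - 13.0894*a^2 + 12.7564*a - 6.1842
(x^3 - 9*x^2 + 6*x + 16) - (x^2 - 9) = x^3 - 10*x^2 + 6*x + 25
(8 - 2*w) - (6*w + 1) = 7 - 8*w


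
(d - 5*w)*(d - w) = d^2 - 6*d*w + 5*w^2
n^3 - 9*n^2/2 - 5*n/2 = n*(n - 5)*(n + 1/2)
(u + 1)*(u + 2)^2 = u^3 + 5*u^2 + 8*u + 4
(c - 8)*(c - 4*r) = c^2 - 4*c*r - 8*c + 32*r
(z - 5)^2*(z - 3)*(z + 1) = z^4 - 12*z^3 + 42*z^2 - 20*z - 75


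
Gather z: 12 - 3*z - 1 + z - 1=10 - 2*z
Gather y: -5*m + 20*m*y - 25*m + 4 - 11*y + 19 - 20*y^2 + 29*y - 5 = -30*m - 20*y^2 + y*(20*m + 18) + 18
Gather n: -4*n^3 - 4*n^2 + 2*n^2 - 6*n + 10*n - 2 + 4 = -4*n^3 - 2*n^2 + 4*n + 2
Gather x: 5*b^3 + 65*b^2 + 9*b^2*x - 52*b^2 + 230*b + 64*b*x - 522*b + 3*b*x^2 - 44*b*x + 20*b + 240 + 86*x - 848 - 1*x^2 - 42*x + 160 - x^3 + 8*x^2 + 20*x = 5*b^3 + 13*b^2 - 272*b - x^3 + x^2*(3*b + 7) + x*(9*b^2 + 20*b + 64) - 448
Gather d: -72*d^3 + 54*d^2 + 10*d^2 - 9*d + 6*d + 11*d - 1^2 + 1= -72*d^3 + 64*d^2 + 8*d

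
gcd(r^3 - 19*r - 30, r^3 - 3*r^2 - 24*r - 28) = r + 2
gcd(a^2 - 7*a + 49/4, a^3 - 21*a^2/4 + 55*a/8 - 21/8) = a - 7/2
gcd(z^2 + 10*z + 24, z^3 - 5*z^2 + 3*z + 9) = 1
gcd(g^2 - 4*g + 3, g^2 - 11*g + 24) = g - 3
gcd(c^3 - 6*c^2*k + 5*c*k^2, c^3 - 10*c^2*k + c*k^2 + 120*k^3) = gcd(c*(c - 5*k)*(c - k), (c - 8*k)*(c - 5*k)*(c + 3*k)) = c - 5*k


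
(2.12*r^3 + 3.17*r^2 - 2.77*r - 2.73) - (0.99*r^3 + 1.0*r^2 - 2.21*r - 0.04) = 1.13*r^3 + 2.17*r^2 - 0.56*r - 2.69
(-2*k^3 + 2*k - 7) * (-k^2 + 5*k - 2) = 2*k^5 - 10*k^4 + 2*k^3 + 17*k^2 - 39*k + 14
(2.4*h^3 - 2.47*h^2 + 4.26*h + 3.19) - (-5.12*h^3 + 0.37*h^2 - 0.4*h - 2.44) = 7.52*h^3 - 2.84*h^2 + 4.66*h + 5.63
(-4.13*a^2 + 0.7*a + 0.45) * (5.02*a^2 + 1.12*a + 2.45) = -20.7326*a^4 - 1.1116*a^3 - 7.0755*a^2 + 2.219*a + 1.1025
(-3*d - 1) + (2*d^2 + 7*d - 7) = 2*d^2 + 4*d - 8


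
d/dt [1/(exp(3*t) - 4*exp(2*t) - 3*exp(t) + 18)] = (-3*exp(2*t) + 8*exp(t) + 3)*exp(t)/(exp(3*t) - 4*exp(2*t) - 3*exp(t) + 18)^2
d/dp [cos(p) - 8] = -sin(p)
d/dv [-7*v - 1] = -7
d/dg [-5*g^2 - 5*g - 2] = -10*g - 5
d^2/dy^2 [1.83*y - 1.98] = 0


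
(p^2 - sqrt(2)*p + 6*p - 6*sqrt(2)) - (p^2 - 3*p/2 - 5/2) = -sqrt(2)*p + 15*p/2 - 6*sqrt(2) + 5/2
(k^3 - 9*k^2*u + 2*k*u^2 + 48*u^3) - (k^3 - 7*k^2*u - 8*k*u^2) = -2*k^2*u + 10*k*u^2 + 48*u^3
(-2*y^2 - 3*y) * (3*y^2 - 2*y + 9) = -6*y^4 - 5*y^3 - 12*y^2 - 27*y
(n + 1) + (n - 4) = 2*n - 3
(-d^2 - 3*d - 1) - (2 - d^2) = -3*d - 3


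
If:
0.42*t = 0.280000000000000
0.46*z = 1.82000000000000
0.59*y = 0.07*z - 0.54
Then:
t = 0.67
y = -0.45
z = 3.96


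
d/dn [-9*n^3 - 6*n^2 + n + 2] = -27*n^2 - 12*n + 1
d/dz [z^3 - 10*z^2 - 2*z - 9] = 3*z^2 - 20*z - 2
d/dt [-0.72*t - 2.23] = -0.720000000000000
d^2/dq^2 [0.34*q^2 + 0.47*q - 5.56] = 0.680000000000000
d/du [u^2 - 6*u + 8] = 2*u - 6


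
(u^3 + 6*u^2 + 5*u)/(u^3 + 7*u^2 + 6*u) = (u + 5)/(u + 6)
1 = 1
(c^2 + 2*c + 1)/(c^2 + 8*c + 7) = (c + 1)/(c + 7)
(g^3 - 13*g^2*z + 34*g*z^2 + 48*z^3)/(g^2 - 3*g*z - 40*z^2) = (g^2 - 5*g*z - 6*z^2)/(g + 5*z)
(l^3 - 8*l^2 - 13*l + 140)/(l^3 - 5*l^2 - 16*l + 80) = (l - 7)/(l - 4)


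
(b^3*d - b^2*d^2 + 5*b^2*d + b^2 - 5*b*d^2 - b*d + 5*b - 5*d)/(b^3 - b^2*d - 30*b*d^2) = (-b^3*d + b^2*d^2 - 5*b^2*d - b^2 + 5*b*d^2 + b*d - 5*b + 5*d)/(b*(-b^2 + b*d + 30*d^2))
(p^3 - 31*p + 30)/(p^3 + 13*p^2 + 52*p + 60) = (p^2 - 6*p + 5)/(p^2 + 7*p + 10)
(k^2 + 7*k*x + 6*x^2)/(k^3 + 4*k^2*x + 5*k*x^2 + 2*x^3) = (k + 6*x)/(k^2 + 3*k*x + 2*x^2)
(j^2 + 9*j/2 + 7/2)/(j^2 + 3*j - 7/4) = 2*(j + 1)/(2*j - 1)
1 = 1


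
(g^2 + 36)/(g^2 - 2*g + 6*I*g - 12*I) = (g - 6*I)/(g - 2)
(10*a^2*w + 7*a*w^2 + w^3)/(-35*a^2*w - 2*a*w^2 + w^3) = (2*a + w)/(-7*a + w)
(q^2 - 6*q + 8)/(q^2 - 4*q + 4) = (q - 4)/(q - 2)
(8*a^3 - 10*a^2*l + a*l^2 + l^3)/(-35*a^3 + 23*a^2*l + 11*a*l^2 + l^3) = (-8*a^2 + 2*a*l + l^2)/(35*a^2 + 12*a*l + l^2)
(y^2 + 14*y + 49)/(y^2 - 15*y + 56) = (y^2 + 14*y + 49)/(y^2 - 15*y + 56)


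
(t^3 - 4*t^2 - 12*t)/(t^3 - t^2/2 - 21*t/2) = 2*(-t^2 + 4*t + 12)/(-2*t^2 + t + 21)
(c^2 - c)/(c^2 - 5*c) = (c - 1)/(c - 5)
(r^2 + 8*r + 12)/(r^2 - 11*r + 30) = (r^2 + 8*r + 12)/(r^2 - 11*r + 30)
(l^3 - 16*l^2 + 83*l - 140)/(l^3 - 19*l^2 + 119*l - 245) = (l - 4)/(l - 7)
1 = 1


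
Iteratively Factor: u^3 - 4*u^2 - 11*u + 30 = (u - 2)*(u^2 - 2*u - 15) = (u - 2)*(u + 3)*(u - 5)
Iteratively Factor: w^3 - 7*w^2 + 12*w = (w - 3)*(w^2 - 4*w) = w*(w - 3)*(w - 4)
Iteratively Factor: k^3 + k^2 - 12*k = (k + 4)*(k^2 - 3*k) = (k - 3)*(k + 4)*(k)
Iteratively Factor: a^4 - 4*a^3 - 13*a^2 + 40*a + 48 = (a + 1)*(a^3 - 5*a^2 - 8*a + 48) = (a + 1)*(a + 3)*(a^2 - 8*a + 16) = (a - 4)*(a + 1)*(a + 3)*(a - 4)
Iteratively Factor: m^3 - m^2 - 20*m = (m - 5)*(m^2 + 4*m) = (m - 5)*(m + 4)*(m)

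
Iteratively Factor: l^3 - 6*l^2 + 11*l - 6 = (l - 1)*(l^2 - 5*l + 6) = (l - 3)*(l - 1)*(l - 2)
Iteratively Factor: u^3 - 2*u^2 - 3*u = (u + 1)*(u^2 - 3*u) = u*(u + 1)*(u - 3)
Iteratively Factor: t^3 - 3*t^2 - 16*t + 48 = (t - 3)*(t^2 - 16) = (t - 4)*(t - 3)*(t + 4)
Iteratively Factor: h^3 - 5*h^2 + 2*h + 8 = (h - 2)*(h^2 - 3*h - 4) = (h - 2)*(h + 1)*(h - 4)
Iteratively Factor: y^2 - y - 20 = (y - 5)*(y + 4)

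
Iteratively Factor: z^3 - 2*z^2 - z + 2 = (z - 1)*(z^2 - z - 2) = (z - 1)*(z + 1)*(z - 2)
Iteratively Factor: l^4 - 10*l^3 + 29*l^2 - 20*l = (l - 4)*(l^3 - 6*l^2 + 5*l) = (l - 4)*(l - 1)*(l^2 - 5*l) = l*(l - 4)*(l - 1)*(l - 5)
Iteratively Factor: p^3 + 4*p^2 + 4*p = (p)*(p^2 + 4*p + 4) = p*(p + 2)*(p + 2)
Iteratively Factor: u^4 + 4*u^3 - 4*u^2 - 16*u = (u + 4)*(u^3 - 4*u) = u*(u + 4)*(u^2 - 4) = u*(u + 2)*(u + 4)*(u - 2)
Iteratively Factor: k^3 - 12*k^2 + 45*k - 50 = (k - 5)*(k^2 - 7*k + 10) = (k - 5)*(k - 2)*(k - 5)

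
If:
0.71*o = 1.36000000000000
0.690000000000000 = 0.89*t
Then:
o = 1.92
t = 0.78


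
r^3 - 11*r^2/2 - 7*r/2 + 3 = (r - 6)*(r - 1/2)*(r + 1)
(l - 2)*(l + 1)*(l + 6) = l^3 + 5*l^2 - 8*l - 12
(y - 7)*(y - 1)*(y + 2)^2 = y^4 - 4*y^3 - 21*y^2 - 4*y + 28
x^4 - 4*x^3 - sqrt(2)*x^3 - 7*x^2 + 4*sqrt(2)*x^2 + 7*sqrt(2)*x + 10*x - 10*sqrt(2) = (x - 5)*(x - 1)*(x + 2)*(x - sqrt(2))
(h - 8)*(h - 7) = h^2 - 15*h + 56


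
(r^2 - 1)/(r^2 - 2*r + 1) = (r + 1)/(r - 1)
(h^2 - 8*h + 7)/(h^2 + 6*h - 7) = (h - 7)/(h + 7)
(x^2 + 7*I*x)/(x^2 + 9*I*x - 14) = x/(x + 2*I)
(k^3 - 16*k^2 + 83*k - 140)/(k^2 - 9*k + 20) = k - 7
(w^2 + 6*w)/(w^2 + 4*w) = (w + 6)/(w + 4)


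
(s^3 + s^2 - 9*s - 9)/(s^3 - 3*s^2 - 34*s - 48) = (s^2 - 2*s - 3)/(s^2 - 6*s - 16)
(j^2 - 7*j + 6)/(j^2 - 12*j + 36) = (j - 1)/(j - 6)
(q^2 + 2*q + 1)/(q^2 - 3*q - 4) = (q + 1)/(q - 4)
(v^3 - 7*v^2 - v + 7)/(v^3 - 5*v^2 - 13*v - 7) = (v - 1)/(v + 1)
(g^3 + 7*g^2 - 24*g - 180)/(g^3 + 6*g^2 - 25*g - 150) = (g + 6)/(g + 5)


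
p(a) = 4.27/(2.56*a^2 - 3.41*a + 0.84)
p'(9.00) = -0.01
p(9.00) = 0.02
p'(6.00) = -0.02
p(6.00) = 0.06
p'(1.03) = -4185.31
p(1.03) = 97.93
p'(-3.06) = 0.07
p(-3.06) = 0.12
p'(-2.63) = 0.10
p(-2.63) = 0.16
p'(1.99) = -1.65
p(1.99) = 1.02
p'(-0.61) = 1.86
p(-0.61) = 1.10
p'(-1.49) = 0.35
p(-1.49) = 0.37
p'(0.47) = 110.20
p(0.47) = -21.65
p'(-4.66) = 0.02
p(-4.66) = 0.06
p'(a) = 4.27*(3.41 - 5.12*a)/(2.56*a^2 - 3.41*a + 0.84)^2 = (14.5607 - 21.8624*a)/(2.56*a^2 - 3.41*a + 0.84)^2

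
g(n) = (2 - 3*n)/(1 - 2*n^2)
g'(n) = 4*n*(2 - 3*n)/(1 - 2*n^2)^2 - 3/(1 - 2*n^2)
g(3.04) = 0.41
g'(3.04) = -0.11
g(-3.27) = -0.58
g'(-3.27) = -0.22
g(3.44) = 0.37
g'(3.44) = -0.09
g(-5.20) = -0.33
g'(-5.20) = -0.07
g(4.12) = 0.31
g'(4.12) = -0.07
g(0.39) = 1.19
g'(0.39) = -1.64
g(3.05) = 0.41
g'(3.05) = -0.11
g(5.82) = 0.23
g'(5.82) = -0.04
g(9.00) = 0.16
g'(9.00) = -0.02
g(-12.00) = -0.13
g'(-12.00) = -0.01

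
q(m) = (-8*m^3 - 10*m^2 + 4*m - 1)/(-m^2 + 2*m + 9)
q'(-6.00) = 6.61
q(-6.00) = -34.44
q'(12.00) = 6.09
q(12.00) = 137.09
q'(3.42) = -202.90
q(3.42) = -102.40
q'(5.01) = -153.67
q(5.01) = 203.61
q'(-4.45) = 5.69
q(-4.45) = -24.78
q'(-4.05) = 5.19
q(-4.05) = -22.59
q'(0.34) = -0.57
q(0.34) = -0.12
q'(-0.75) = 1.25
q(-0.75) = -0.90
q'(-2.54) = -21.71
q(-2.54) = -21.89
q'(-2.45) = -41.40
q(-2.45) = -24.61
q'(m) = (2*m - 2)*(-8*m^3 - 10*m^2 + 4*m - 1)/(-m^2 + 2*m + 9)^2 + (-24*m^2 - 20*m + 4)/(-m^2 + 2*m + 9)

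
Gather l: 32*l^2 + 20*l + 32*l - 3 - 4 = 32*l^2 + 52*l - 7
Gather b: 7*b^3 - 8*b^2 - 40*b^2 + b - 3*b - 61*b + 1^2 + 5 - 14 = 7*b^3 - 48*b^2 - 63*b - 8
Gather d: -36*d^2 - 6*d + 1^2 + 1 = -36*d^2 - 6*d + 2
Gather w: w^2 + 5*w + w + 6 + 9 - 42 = w^2 + 6*w - 27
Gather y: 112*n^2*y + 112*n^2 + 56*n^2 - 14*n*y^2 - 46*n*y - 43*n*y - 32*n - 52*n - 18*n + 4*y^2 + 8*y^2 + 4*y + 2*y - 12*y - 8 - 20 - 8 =168*n^2 - 102*n + y^2*(12 - 14*n) + y*(112*n^2 - 89*n - 6) - 36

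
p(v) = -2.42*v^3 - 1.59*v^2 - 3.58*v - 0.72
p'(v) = -7.26*v^2 - 3.18*v - 3.58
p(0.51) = -3.28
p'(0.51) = -7.09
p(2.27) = -45.35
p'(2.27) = -48.21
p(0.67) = -4.56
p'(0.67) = -8.97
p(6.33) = -700.89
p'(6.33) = -314.61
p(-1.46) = 8.65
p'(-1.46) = -14.41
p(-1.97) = 18.66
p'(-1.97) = -25.49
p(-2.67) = 43.57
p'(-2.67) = -46.85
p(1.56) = -19.36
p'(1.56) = -26.21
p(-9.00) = 1666.89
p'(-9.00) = -563.02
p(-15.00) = 7862.73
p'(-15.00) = -1589.38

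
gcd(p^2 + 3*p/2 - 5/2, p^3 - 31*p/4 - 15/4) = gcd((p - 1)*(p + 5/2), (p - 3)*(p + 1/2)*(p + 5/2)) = p + 5/2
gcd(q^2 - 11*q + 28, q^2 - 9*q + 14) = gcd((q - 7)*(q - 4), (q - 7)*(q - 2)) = q - 7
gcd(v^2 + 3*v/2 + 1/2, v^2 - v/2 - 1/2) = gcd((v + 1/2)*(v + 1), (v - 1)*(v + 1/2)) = v + 1/2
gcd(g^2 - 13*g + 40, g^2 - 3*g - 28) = 1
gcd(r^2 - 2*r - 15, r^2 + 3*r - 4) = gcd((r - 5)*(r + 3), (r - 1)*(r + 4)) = 1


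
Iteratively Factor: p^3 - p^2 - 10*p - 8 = (p + 2)*(p^2 - 3*p - 4) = (p + 1)*(p + 2)*(p - 4)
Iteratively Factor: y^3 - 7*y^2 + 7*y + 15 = (y - 3)*(y^2 - 4*y - 5) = (y - 3)*(y + 1)*(y - 5)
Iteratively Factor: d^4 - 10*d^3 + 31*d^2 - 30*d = (d - 2)*(d^3 - 8*d^2 + 15*d) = (d - 3)*(d - 2)*(d^2 - 5*d) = (d - 5)*(d - 3)*(d - 2)*(d)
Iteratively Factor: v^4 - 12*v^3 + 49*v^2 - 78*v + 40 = (v - 5)*(v^3 - 7*v^2 + 14*v - 8) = (v - 5)*(v - 1)*(v^2 - 6*v + 8) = (v - 5)*(v - 4)*(v - 1)*(v - 2)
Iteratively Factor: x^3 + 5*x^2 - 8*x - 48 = (x + 4)*(x^2 + x - 12) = (x - 3)*(x + 4)*(x + 4)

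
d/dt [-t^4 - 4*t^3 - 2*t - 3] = -4*t^3 - 12*t^2 - 2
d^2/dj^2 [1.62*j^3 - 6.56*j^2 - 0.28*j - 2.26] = 9.72*j - 13.12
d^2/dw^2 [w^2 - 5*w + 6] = 2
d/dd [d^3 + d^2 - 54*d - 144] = 3*d^2 + 2*d - 54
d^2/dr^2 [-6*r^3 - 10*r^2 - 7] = -36*r - 20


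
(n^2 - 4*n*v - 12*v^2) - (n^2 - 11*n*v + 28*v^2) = 7*n*v - 40*v^2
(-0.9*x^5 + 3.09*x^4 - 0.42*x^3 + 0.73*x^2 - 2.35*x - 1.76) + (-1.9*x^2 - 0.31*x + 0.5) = -0.9*x^5 + 3.09*x^4 - 0.42*x^3 - 1.17*x^2 - 2.66*x - 1.26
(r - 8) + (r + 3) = 2*r - 5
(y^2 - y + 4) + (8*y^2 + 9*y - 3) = 9*y^2 + 8*y + 1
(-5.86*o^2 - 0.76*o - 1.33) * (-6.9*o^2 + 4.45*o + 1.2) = 40.434*o^4 - 20.833*o^3 - 1.237*o^2 - 6.8305*o - 1.596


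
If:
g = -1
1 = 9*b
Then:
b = 1/9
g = -1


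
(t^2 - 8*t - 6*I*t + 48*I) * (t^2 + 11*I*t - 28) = t^4 - 8*t^3 + 5*I*t^3 + 38*t^2 - 40*I*t^2 - 304*t + 168*I*t - 1344*I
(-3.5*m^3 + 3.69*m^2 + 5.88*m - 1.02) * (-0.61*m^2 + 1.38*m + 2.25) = 2.135*m^5 - 7.0809*m^4 - 6.3696*m^3 + 17.0391*m^2 + 11.8224*m - 2.295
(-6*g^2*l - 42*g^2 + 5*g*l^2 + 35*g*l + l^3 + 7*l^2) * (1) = -6*g^2*l - 42*g^2 + 5*g*l^2 + 35*g*l + l^3 + 7*l^2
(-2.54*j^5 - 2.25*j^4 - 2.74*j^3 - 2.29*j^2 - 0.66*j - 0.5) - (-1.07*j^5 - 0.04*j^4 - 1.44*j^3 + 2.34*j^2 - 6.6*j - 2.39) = -1.47*j^5 - 2.21*j^4 - 1.3*j^3 - 4.63*j^2 + 5.94*j + 1.89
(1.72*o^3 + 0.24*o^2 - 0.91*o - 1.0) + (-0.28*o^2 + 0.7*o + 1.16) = 1.72*o^3 - 0.04*o^2 - 0.21*o + 0.16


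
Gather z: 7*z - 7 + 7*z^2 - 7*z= 7*z^2 - 7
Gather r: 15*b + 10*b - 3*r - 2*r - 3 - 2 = 25*b - 5*r - 5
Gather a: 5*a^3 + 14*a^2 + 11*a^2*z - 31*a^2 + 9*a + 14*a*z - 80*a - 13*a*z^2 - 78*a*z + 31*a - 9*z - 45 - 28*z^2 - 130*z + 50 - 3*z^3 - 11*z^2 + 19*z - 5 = 5*a^3 + a^2*(11*z - 17) + a*(-13*z^2 - 64*z - 40) - 3*z^3 - 39*z^2 - 120*z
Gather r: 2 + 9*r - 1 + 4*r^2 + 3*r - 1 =4*r^2 + 12*r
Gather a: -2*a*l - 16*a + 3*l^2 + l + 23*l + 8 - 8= a*(-2*l - 16) + 3*l^2 + 24*l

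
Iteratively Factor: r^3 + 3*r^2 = (r + 3)*(r^2) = r*(r + 3)*(r)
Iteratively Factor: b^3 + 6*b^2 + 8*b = (b)*(b^2 + 6*b + 8) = b*(b + 4)*(b + 2)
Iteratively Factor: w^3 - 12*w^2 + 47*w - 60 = (w - 4)*(w^2 - 8*w + 15) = (w - 4)*(w - 3)*(w - 5)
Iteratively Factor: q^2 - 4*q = (q - 4)*(q)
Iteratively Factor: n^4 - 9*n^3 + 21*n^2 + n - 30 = (n - 5)*(n^3 - 4*n^2 + n + 6) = (n - 5)*(n - 2)*(n^2 - 2*n - 3) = (n - 5)*(n - 3)*(n - 2)*(n + 1)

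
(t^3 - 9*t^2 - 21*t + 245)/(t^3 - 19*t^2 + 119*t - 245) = (t + 5)/(t - 5)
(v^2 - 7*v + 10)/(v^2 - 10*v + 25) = (v - 2)/(v - 5)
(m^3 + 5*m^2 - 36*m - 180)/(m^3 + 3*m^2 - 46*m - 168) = (m^2 - m - 30)/(m^2 - 3*m - 28)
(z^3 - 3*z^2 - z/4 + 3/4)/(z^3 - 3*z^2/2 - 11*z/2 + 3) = (z + 1/2)/(z + 2)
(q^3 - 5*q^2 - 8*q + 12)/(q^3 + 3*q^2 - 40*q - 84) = (q - 1)/(q + 7)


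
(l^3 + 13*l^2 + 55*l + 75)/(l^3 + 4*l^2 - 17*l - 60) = (l + 5)/(l - 4)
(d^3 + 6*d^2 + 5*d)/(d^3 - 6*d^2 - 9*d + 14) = d*(d^2 + 6*d + 5)/(d^3 - 6*d^2 - 9*d + 14)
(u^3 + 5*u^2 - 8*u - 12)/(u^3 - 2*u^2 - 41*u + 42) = (u^2 - u - 2)/(u^2 - 8*u + 7)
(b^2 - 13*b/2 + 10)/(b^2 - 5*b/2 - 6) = (2*b - 5)/(2*b + 3)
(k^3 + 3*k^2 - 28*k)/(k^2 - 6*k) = (k^2 + 3*k - 28)/(k - 6)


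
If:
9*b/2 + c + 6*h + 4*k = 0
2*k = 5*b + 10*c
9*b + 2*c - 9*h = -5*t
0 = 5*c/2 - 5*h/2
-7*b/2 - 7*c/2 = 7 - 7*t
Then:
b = -60/167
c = 290/1503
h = 290/1503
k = 100/1503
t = 1378/1503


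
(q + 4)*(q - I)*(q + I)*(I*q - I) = I*q^4 + 3*I*q^3 - 3*I*q^2 + 3*I*q - 4*I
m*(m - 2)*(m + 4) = m^3 + 2*m^2 - 8*m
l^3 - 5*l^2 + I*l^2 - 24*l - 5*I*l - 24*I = (l - 8)*(l + 3)*(l + I)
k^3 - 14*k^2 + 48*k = k*(k - 8)*(k - 6)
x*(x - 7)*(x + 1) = x^3 - 6*x^2 - 7*x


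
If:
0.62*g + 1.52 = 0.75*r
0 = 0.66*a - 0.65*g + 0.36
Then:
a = 1.19134897360704*r - 2.95992179863148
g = 1.20967741935484*r - 2.45161290322581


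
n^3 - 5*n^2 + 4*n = n*(n - 4)*(n - 1)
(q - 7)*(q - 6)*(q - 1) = q^3 - 14*q^2 + 55*q - 42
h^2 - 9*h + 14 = (h - 7)*(h - 2)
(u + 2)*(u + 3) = u^2 + 5*u + 6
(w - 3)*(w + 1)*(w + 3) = w^3 + w^2 - 9*w - 9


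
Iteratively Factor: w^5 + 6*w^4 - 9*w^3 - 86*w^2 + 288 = (w + 4)*(w^4 + 2*w^3 - 17*w^2 - 18*w + 72) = (w + 3)*(w + 4)*(w^3 - w^2 - 14*w + 24) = (w - 3)*(w + 3)*(w + 4)*(w^2 + 2*w - 8) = (w - 3)*(w + 3)*(w + 4)^2*(w - 2)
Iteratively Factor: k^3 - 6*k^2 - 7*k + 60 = (k + 3)*(k^2 - 9*k + 20) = (k - 5)*(k + 3)*(k - 4)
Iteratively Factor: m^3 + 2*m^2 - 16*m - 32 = (m + 4)*(m^2 - 2*m - 8) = (m + 2)*(m + 4)*(m - 4)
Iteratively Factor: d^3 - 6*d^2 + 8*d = (d)*(d^2 - 6*d + 8) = d*(d - 4)*(d - 2)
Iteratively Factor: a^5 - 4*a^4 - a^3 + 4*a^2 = (a - 1)*(a^4 - 3*a^3 - 4*a^2) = a*(a - 1)*(a^3 - 3*a^2 - 4*a) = a*(a - 1)*(a + 1)*(a^2 - 4*a) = a*(a - 4)*(a - 1)*(a + 1)*(a)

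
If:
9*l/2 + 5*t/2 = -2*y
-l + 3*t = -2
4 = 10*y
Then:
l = 13/80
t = -49/80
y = 2/5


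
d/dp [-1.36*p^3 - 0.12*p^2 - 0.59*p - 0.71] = -4.08*p^2 - 0.24*p - 0.59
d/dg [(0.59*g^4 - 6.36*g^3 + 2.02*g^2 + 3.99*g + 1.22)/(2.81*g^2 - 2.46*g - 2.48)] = (3.3158*g^5 - 22.2258*g^4 + 25.4384*g^3 + 31.1373*g^2 - 16.8756*g - 6.894)/(7.8961*g^4 - 13.8252*g^3 - 7.886*g^2 + 12.2016*g + 6.1504)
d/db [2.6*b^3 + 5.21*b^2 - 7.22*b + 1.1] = 7.8*b^2 + 10.42*b - 7.22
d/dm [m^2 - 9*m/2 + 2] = 2*m - 9/2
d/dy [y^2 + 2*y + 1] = 2*y + 2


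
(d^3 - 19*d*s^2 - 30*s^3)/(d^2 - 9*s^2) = (-d^2 + 3*d*s + 10*s^2)/(-d + 3*s)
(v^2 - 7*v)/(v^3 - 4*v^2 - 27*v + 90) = v*(v - 7)/(v^3 - 4*v^2 - 27*v + 90)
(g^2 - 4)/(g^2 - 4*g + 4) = (g + 2)/(g - 2)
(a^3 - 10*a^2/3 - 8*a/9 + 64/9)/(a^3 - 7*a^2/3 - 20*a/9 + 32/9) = (a - 2)/(a - 1)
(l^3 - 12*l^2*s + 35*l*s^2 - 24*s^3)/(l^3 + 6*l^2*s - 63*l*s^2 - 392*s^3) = (l^2 - 4*l*s + 3*s^2)/(l^2 + 14*l*s + 49*s^2)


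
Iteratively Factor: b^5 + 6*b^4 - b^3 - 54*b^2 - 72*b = (b - 3)*(b^4 + 9*b^3 + 26*b^2 + 24*b) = b*(b - 3)*(b^3 + 9*b^2 + 26*b + 24) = b*(b - 3)*(b + 4)*(b^2 + 5*b + 6) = b*(b - 3)*(b + 3)*(b + 4)*(b + 2)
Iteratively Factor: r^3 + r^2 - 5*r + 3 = (r + 3)*(r^2 - 2*r + 1) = (r - 1)*(r + 3)*(r - 1)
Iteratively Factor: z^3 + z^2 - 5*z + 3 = (z - 1)*(z^2 + 2*z - 3) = (z - 1)^2*(z + 3)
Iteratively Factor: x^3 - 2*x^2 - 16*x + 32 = (x + 4)*(x^2 - 6*x + 8) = (x - 4)*(x + 4)*(x - 2)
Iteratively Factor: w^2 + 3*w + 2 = (w + 2)*(w + 1)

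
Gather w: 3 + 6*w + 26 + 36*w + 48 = 42*w + 77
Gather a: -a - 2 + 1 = -a - 1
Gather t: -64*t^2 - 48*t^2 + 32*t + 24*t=-112*t^2 + 56*t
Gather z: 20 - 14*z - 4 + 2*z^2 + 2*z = 2*z^2 - 12*z + 16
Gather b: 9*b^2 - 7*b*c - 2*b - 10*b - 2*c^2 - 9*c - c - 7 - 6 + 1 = 9*b^2 + b*(-7*c - 12) - 2*c^2 - 10*c - 12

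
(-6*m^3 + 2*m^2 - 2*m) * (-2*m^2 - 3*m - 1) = 12*m^5 + 14*m^4 + 4*m^3 + 4*m^2 + 2*m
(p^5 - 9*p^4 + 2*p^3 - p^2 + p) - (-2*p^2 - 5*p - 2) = p^5 - 9*p^4 + 2*p^3 + p^2 + 6*p + 2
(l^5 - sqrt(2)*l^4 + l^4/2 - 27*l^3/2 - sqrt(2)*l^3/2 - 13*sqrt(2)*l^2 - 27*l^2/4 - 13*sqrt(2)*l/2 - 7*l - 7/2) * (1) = l^5 - sqrt(2)*l^4 + l^4/2 - 27*l^3/2 - sqrt(2)*l^3/2 - 13*sqrt(2)*l^2 - 27*l^2/4 - 13*sqrt(2)*l/2 - 7*l - 7/2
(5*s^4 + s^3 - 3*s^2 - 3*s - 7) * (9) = 45*s^4 + 9*s^3 - 27*s^2 - 27*s - 63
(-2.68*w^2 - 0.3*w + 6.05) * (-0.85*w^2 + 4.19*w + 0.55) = 2.278*w^4 - 10.9742*w^3 - 7.8735*w^2 + 25.1845*w + 3.3275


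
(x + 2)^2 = x^2 + 4*x + 4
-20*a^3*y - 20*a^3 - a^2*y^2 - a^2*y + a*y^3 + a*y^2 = (-5*a + y)*(4*a + y)*(a*y + a)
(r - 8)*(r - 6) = r^2 - 14*r + 48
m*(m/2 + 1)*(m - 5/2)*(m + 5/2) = m^4/2 + m^3 - 25*m^2/8 - 25*m/4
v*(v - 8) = v^2 - 8*v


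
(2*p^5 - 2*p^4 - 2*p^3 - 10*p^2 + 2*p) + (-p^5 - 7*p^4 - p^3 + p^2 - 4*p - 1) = p^5 - 9*p^4 - 3*p^3 - 9*p^2 - 2*p - 1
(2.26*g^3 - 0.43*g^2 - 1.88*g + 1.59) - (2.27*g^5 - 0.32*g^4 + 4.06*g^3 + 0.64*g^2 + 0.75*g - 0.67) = -2.27*g^5 + 0.32*g^4 - 1.8*g^3 - 1.07*g^2 - 2.63*g + 2.26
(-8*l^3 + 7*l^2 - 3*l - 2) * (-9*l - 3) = 72*l^4 - 39*l^3 + 6*l^2 + 27*l + 6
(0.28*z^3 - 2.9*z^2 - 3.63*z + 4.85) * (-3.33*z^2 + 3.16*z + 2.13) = -0.9324*z^5 + 10.5418*z^4 + 3.5203*z^3 - 33.7983*z^2 + 7.5941*z + 10.3305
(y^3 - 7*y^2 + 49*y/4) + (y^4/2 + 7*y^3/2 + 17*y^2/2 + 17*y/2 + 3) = y^4/2 + 9*y^3/2 + 3*y^2/2 + 83*y/4 + 3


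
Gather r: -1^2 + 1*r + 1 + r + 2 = 2*r + 2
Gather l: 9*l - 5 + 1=9*l - 4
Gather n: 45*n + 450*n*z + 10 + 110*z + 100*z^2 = n*(450*z + 45) + 100*z^2 + 110*z + 10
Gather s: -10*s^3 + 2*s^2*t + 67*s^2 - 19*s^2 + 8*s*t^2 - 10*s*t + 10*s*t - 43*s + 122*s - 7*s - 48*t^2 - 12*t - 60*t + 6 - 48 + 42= -10*s^3 + s^2*(2*t + 48) + s*(8*t^2 + 72) - 48*t^2 - 72*t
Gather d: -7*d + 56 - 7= 49 - 7*d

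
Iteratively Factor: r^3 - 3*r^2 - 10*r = (r)*(r^2 - 3*r - 10) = r*(r - 5)*(r + 2)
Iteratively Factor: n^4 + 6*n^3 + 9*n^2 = (n)*(n^3 + 6*n^2 + 9*n) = n*(n + 3)*(n^2 + 3*n) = n^2*(n + 3)*(n + 3)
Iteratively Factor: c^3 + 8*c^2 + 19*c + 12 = (c + 1)*(c^2 + 7*c + 12) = (c + 1)*(c + 4)*(c + 3)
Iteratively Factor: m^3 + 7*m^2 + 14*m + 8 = (m + 2)*(m^2 + 5*m + 4) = (m + 2)*(m + 4)*(m + 1)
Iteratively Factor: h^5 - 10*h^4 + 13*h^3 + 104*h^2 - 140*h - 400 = (h - 5)*(h^4 - 5*h^3 - 12*h^2 + 44*h + 80) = (h - 5)*(h + 2)*(h^3 - 7*h^2 + 2*h + 40) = (h - 5)^2*(h + 2)*(h^2 - 2*h - 8) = (h - 5)^2*(h + 2)^2*(h - 4)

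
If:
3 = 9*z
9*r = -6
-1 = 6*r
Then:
No Solution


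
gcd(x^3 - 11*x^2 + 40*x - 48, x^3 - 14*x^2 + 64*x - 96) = x^2 - 8*x + 16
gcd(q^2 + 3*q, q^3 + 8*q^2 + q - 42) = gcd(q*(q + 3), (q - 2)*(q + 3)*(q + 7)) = q + 3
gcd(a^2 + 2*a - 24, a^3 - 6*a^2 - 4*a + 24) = 1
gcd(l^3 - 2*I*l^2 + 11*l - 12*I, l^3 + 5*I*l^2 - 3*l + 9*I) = l^2 + 2*I*l + 3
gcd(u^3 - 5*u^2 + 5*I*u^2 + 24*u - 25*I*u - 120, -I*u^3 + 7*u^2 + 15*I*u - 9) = 1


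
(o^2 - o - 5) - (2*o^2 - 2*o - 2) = -o^2 + o - 3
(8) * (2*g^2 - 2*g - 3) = 16*g^2 - 16*g - 24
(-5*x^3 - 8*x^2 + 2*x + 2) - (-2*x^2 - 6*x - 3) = -5*x^3 - 6*x^2 + 8*x + 5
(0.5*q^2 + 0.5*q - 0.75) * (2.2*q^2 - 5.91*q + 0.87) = 1.1*q^4 - 1.855*q^3 - 4.17*q^2 + 4.8675*q - 0.6525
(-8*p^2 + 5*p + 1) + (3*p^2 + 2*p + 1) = -5*p^2 + 7*p + 2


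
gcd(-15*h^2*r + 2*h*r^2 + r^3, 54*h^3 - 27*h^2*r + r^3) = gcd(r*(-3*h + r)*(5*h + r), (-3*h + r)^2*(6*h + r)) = -3*h + r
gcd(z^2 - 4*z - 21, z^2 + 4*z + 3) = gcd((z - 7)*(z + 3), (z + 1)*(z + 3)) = z + 3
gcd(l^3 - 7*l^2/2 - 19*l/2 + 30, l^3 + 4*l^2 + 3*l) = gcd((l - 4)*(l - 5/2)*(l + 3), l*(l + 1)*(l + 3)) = l + 3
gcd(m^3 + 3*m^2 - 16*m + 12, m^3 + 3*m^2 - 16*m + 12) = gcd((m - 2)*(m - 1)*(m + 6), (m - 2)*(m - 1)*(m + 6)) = m^3 + 3*m^2 - 16*m + 12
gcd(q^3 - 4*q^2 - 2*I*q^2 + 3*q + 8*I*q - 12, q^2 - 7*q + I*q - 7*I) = q + I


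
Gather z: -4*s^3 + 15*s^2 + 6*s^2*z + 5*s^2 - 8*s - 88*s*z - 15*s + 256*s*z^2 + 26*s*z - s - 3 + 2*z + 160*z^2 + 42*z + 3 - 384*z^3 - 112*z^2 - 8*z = -4*s^3 + 20*s^2 - 24*s - 384*z^3 + z^2*(256*s + 48) + z*(6*s^2 - 62*s + 36)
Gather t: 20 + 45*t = 45*t + 20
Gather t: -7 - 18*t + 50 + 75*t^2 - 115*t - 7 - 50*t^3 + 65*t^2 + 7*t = -50*t^3 + 140*t^2 - 126*t + 36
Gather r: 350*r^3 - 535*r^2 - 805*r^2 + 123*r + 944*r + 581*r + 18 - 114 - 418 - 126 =350*r^3 - 1340*r^2 + 1648*r - 640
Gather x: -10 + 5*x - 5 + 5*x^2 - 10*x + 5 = 5*x^2 - 5*x - 10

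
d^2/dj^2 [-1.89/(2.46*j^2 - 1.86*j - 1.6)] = (-22.875048*j^2 + 17.295768*j + 1.89*(4.92*j - 1.86)*(9.84*j - 3.72) + 14.87808)/(-2.46*j^2 + 1.86*j + 1.6)^3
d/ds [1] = 0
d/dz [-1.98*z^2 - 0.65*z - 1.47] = -3.96*z - 0.65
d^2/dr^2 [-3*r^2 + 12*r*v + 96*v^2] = -6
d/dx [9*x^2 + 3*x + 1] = 18*x + 3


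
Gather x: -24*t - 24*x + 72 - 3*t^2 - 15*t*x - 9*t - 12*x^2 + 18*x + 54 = -3*t^2 - 33*t - 12*x^2 + x*(-15*t - 6) + 126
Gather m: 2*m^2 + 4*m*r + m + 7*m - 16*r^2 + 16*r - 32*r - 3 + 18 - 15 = 2*m^2 + m*(4*r + 8) - 16*r^2 - 16*r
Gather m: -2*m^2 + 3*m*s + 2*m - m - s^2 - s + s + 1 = -2*m^2 + m*(3*s + 1) - s^2 + 1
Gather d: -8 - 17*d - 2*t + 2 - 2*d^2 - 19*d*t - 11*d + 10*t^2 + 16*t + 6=-2*d^2 + d*(-19*t - 28) + 10*t^2 + 14*t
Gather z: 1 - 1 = 0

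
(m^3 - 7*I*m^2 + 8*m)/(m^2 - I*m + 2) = m*(m - 8*I)/(m - 2*I)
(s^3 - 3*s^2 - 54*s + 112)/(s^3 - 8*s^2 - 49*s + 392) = (s - 2)/(s - 7)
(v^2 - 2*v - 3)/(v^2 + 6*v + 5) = (v - 3)/(v + 5)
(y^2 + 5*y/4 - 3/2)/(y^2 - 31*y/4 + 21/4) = (y + 2)/(y - 7)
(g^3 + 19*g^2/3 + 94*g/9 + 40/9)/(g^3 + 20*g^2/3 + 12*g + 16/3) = (g + 5/3)/(g + 2)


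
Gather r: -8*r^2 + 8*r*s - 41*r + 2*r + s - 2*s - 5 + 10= -8*r^2 + r*(8*s - 39) - s + 5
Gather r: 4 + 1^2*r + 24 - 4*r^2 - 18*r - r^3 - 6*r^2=-r^3 - 10*r^2 - 17*r + 28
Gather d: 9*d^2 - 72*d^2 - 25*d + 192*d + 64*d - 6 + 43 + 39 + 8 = -63*d^2 + 231*d + 84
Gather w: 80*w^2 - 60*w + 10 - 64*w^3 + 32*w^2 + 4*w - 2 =-64*w^3 + 112*w^2 - 56*w + 8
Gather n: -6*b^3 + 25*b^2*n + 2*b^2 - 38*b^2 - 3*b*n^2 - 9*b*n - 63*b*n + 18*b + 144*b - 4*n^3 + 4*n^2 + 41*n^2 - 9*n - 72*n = -6*b^3 - 36*b^2 + 162*b - 4*n^3 + n^2*(45 - 3*b) + n*(25*b^2 - 72*b - 81)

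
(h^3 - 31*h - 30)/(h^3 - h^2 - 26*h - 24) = (h + 5)/(h + 4)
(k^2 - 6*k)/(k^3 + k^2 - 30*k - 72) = k/(k^2 + 7*k + 12)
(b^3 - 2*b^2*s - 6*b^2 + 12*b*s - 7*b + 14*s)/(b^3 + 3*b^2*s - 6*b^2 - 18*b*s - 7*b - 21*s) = (b - 2*s)/(b + 3*s)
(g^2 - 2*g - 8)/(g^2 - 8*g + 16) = (g + 2)/(g - 4)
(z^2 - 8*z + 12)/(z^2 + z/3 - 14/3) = 3*(z - 6)/(3*z + 7)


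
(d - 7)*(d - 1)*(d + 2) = d^3 - 6*d^2 - 9*d + 14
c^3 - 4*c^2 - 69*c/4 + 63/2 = (c - 6)*(c - 3/2)*(c + 7/2)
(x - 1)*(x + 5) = x^2 + 4*x - 5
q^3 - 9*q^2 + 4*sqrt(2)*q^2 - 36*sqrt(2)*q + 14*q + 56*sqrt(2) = (q - 7)*(q - 2)*(q + 4*sqrt(2))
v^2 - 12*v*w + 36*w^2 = (v - 6*w)^2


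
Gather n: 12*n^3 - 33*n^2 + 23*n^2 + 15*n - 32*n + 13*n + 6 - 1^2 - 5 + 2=12*n^3 - 10*n^2 - 4*n + 2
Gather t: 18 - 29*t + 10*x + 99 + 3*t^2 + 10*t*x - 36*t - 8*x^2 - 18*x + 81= 3*t^2 + t*(10*x - 65) - 8*x^2 - 8*x + 198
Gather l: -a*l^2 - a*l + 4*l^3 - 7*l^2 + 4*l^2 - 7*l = 4*l^3 + l^2*(-a - 3) + l*(-a - 7)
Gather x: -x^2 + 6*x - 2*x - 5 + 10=-x^2 + 4*x + 5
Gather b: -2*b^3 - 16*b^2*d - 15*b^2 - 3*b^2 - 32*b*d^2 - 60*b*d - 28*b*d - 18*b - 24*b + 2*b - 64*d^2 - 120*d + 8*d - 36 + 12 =-2*b^3 + b^2*(-16*d - 18) + b*(-32*d^2 - 88*d - 40) - 64*d^2 - 112*d - 24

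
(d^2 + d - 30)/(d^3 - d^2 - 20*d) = (d + 6)/(d*(d + 4))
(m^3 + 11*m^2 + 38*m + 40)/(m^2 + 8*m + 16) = (m^2 + 7*m + 10)/(m + 4)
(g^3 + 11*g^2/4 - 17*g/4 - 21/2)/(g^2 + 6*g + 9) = (4*g^2 - g - 14)/(4*(g + 3))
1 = 1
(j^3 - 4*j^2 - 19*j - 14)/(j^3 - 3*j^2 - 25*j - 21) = (j + 2)/(j + 3)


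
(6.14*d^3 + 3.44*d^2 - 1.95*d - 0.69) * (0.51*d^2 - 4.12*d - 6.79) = 3.1314*d^5 - 23.5424*d^4 - 56.8579*d^3 - 15.6755*d^2 + 16.0833*d + 4.6851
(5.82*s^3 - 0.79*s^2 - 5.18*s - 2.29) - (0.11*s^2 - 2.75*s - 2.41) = 5.82*s^3 - 0.9*s^2 - 2.43*s + 0.12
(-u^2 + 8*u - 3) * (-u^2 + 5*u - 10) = u^4 - 13*u^3 + 53*u^2 - 95*u + 30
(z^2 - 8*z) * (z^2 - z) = z^4 - 9*z^3 + 8*z^2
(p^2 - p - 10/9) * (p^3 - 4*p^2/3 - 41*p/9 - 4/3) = p^5 - 7*p^4/3 - 13*p^3/3 + 127*p^2/27 + 518*p/81 + 40/27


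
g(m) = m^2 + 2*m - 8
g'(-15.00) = -28.00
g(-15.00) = 187.00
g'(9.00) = 20.00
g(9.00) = 91.00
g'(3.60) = 9.20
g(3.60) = 12.16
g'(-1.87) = -1.74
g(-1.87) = -8.24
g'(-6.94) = -11.88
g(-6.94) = 26.28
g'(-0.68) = 0.64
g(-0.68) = -8.90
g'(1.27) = 4.54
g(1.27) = -3.85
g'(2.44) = 6.88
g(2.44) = 2.83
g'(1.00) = 4.00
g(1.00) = -5.00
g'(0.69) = 3.38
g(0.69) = -6.14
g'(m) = 2*m + 2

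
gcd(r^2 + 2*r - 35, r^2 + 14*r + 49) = r + 7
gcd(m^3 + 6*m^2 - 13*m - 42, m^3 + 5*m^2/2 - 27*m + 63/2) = m^2 + 4*m - 21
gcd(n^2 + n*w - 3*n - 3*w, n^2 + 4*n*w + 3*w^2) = n + w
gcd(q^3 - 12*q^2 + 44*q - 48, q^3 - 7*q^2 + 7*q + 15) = 1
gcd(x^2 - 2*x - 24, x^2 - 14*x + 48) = x - 6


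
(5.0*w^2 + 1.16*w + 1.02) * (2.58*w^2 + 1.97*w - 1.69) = 12.9*w^4 + 12.8428*w^3 - 3.5332*w^2 + 0.0490000000000002*w - 1.7238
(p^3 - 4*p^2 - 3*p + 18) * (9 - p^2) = -p^5 + 4*p^4 + 12*p^3 - 54*p^2 - 27*p + 162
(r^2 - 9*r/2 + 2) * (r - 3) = r^3 - 15*r^2/2 + 31*r/2 - 6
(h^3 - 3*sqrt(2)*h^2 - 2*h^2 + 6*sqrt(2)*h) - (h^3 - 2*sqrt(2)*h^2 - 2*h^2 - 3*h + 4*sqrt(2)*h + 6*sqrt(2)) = -sqrt(2)*h^2 + 2*sqrt(2)*h + 3*h - 6*sqrt(2)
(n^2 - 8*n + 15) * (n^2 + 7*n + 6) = n^4 - n^3 - 35*n^2 + 57*n + 90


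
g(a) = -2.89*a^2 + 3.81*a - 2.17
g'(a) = 3.81 - 5.78*a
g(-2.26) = -25.54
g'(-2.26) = 16.87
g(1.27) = -1.99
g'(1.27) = -3.53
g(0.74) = -0.93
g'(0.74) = -0.47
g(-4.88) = -89.59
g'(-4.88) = 32.02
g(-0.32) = -3.69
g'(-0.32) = 5.66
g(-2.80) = -35.50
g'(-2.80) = 19.99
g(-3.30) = -46.22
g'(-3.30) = 22.88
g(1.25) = -1.92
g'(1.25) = -3.42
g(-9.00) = -270.55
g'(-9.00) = 55.83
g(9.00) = -201.97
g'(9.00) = -48.21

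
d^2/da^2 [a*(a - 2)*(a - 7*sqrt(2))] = 6*a - 14*sqrt(2) - 4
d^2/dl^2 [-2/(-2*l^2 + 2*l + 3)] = 8*(2*l^2 - 2*l - 2*(2*l - 1)^2 - 3)/(-2*l^2 + 2*l + 3)^3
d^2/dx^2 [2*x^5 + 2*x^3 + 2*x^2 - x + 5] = 40*x^3 + 12*x + 4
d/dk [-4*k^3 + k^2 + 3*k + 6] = -12*k^2 + 2*k + 3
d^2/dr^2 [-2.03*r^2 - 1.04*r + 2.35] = -4.06000000000000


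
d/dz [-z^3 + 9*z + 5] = 9 - 3*z^2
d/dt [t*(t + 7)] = 2*t + 7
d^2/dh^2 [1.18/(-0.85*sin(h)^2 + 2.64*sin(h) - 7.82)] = (3.4102*sin(h)^4 - 7.94376*sin(h)^3 - 28.265012*sin(h)^2 + 40.248384*sin(h) - 0.761336000000002)/(0.85*sin(h)^2 - 2.64*sin(h) + 7.82)^3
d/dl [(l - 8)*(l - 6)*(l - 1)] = 3*l^2 - 30*l + 62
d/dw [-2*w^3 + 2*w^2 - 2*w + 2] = -6*w^2 + 4*w - 2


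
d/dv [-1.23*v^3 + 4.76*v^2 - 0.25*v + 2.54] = -3.69*v^2 + 9.52*v - 0.25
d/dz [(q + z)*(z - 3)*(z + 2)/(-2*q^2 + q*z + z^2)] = (-(q + z)*(q + 2*z)*(z - 3)*(z + 2) + (-2*q^2 + q*z + z^2)*((q + z)*(z - 3) + (q + z)*(z + 2) + (z - 3)*(z + 2)))/(-2*q^2 + q*z + z^2)^2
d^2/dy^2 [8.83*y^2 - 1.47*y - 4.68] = 17.6600000000000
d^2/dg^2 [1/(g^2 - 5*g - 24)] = 2*(g^2 - 5*g - (2*g - 5)^2 - 24)/(-g^2 + 5*g + 24)^3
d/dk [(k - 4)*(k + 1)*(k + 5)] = 3*k^2 + 4*k - 19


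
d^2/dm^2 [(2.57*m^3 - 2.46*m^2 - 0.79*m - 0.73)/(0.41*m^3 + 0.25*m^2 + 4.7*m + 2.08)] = (8.88178419700125e-16*m^7 - 1.353902*m^6 - 30.511134*m^5 + 0.183762000000002*m^4 + 147.769942*m^3 + 157.791654*m^2 + 67.766652*m - 37.332008)/(0.068921*m^9 + 0.126075*m^8 + 2.447085*m^7 + 3.955069*m^6 + 29.33115*m^5 + 41.00646*m^4 + 123.808472*m^3 + 141.0864*m^2 + 61.00224*m + 8.998912)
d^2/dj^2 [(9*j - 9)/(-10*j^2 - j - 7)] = 18*(-(j - 1)*(20*j + 1)^2 + 3*(10*j - 3)*(10*j^2 + j + 7))/(10*j^2 + j + 7)^3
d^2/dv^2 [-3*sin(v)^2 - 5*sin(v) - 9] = 5*sin(v) - 6*cos(2*v)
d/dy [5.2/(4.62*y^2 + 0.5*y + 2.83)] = (-48.048*y - 2.6)/(4.62*y^2 + 0.5*y + 2.83)^2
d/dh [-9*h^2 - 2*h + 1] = -18*h - 2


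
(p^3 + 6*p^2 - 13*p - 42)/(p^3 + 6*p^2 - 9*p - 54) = (p^2 + 9*p + 14)/(p^2 + 9*p + 18)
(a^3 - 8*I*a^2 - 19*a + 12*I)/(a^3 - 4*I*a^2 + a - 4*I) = (a - 3*I)/(a + I)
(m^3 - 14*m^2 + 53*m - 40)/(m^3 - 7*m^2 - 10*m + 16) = (m - 5)/(m + 2)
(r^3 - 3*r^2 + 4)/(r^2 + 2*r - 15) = (r^3 - 3*r^2 + 4)/(r^2 + 2*r - 15)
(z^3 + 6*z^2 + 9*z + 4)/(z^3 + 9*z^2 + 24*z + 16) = (z + 1)/(z + 4)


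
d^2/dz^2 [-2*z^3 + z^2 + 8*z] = 2 - 12*z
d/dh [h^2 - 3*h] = 2*h - 3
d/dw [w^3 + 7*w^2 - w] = 3*w^2 + 14*w - 1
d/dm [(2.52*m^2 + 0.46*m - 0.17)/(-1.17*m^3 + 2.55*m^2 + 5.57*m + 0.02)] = (2.9484*m^4 + 1.0764*m^3 + 12.2667*m^2 + 0.9678*m + 0.9561)/(1.3689*m^6 - 5.967*m^5 - 6.5313*m^4 + 28.3602*m^3 + 31.1269*m^2 + 0.2228*m + 0.0004)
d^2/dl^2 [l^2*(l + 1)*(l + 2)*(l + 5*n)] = 20*l^3 + 60*l^2*n + 36*l^2 + 90*l*n + 12*l + 20*n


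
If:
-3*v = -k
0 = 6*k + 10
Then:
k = -5/3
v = -5/9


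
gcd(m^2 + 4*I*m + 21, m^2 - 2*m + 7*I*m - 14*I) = m + 7*I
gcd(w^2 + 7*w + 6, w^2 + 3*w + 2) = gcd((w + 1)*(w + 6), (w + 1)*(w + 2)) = w + 1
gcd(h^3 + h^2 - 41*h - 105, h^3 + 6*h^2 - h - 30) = h^2 + 8*h + 15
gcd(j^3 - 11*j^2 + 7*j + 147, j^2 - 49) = j - 7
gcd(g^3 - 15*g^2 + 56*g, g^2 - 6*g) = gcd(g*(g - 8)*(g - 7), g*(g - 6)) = g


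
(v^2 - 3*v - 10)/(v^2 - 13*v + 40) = (v + 2)/(v - 8)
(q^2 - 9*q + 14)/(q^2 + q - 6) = (q - 7)/(q + 3)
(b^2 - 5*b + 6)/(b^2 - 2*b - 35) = (-b^2 + 5*b - 6)/(-b^2 + 2*b + 35)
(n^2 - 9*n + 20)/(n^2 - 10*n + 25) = (n - 4)/(n - 5)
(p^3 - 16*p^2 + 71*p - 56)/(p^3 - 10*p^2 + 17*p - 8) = (p - 7)/(p - 1)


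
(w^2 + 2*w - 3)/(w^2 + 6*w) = (w^2 + 2*w - 3)/(w*(w + 6))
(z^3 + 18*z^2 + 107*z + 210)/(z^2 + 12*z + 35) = z + 6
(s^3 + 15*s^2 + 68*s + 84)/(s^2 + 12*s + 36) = (s^2 + 9*s + 14)/(s + 6)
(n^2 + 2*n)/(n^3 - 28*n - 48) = n/(n^2 - 2*n - 24)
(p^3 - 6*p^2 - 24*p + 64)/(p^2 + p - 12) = (p^2 - 10*p + 16)/(p - 3)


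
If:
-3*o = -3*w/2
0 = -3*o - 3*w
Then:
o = 0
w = 0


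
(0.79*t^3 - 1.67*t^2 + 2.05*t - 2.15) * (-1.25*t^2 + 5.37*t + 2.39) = -0.9875*t^5 + 6.3298*t^4 - 9.6423*t^3 + 9.7047*t^2 - 6.646*t - 5.1385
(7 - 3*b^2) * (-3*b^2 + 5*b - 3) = 9*b^4 - 15*b^3 - 12*b^2 + 35*b - 21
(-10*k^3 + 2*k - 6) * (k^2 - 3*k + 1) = -10*k^5 + 30*k^4 - 8*k^3 - 12*k^2 + 20*k - 6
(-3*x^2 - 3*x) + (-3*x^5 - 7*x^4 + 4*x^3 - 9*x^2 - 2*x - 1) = -3*x^5 - 7*x^4 + 4*x^3 - 12*x^2 - 5*x - 1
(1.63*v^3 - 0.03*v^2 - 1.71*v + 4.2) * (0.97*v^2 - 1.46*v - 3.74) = 1.5811*v^5 - 2.4089*v^4 - 7.7111*v^3 + 6.6828*v^2 + 0.263400000000001*v - 15.708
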